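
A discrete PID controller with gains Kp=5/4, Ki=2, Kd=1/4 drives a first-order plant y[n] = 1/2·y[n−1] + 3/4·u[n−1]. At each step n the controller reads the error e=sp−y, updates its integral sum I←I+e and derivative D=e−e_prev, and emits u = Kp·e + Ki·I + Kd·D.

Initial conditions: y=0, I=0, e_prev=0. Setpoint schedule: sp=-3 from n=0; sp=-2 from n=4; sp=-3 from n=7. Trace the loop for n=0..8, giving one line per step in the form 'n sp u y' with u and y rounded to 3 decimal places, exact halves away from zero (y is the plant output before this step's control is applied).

0 -3 -10.500 0.000
1 -3 11.813 -7.875
2 -3 -25.195 4.922
3 -3 36.911 -16.436
4 -2 -63.711 19.466
5 -2 103.389 -38.051
6 -2 -176.874 58.517
7 -3 289.433 -103.397
8 -3 -490.708 165.376

(exact arithmetic carried between steps; '≈' marks a value shown rounded to 6 d.p. or computed from one; I and e_prev carry over from the previous line; the table rounds u and y to 3 d.p., halves away from zero)
n=0: y=0, sp=-3, e=sp−y=-3; I=-3, D=e−e_prev=-3; u=5/4·(-3)+2·(-3)+1/4·(-3)=-10.5; next y=1/2·0+3/4·(-10.5)=-7.875
n=1: y=-7.875, sp=-3, e=sp−y=4.875; I=1.875, D=e−e_prev=7.875; u=5/4·4.875+2·1.875+1/4·7.875=11.8125; next y=1/2·(-7.875)+3/4·11.8125=4.921875
n=2: y=4.921875, sp=-3, e=sp−y=-7.921875; I=-6.046875, D=e−e_prev=-12.796875; u=5/4·(-7.921875)+2·(-6.046875)+1/4·(-12.796875)≈-25.195313; next y=1/2·4.921875+3/4·(-25.195313)≈-16.435547
n=3: y≈-16.435547, sp=-3, e=sp−y≈13.435547; I≈7.388672, D=e−e_prev≈21.357422; u=5/4·13.435547+2·7.388672+1/4·21.357422≈36.911133; next y=1/2·(-16.435547)+3/4·36.911133≈19.465576
n=4: y≈19.465576, sp=-2, e=sp−y≈-21.465576; I≈-14.076904, D=e−e_prev≈-34.901123; u=5/4·(-21.465576)+2·(-14.076904)+1/4·(-34.901123)≈-63.711060; next y=1/2·19.465576+3/4·(-63.711060)≈-38.050507
n=5: y≈-38.050507, sp=-2, e=sp−y≈36.050507; I≈21.973602, D=e−e_prev≈57.516083; u=5/4·36.050507+2·21.973602+1/4·57.516083≈103.389359; next y=1/2·(-38.050507)+3/4·103.389359≈58.516766
n=6: y≈58.516766, sp=-2, e=sp−y≈-60.516766; I≈-38.543163, D=e−e_prev≈-96.567272; u=5/4·(-60.516766)+2·(-38.543163)+1/4·(-96.567272)≈-176.874102; next y=1/2·58.516766+3/4·(-176.874102)≈-103.397193
n=7: y≈-103.397193, sp=-3, e=sp−y≈100.397193; I≈61.854030, D=e−e_prev≈160.913959; u=5/4·100.397193+2·61.854030+1/4·160.913959≈289.433042; next y=1/2·(-103.397193)+3/4·289.433042≈165.376185
n=8: y≈165.376185, sp=-3, e=sp−y≈-168.376185; I≈-106.522155, D=e−e_prev≈-268.773378; u=5/4·(-168.376185)+2·(-106.522155)+1/4·(-268.773378)≈-490.707884; next y=1/2·165.376185+3/4·(-490.707884)≈-285.342821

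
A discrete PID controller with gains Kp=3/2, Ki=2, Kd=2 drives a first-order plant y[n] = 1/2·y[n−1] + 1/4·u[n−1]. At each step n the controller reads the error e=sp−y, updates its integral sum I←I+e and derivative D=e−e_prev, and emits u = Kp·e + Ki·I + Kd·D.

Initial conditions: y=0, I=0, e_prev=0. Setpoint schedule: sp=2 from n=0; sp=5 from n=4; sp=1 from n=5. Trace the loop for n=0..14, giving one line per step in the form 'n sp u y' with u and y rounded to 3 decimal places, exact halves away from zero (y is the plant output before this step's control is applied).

(exact arithmetic carried between steps; '≈' marks a value shown rounded to 6 d.p. or computed from one; I and e_prev carry over from the previous line; the table rounds u and y to 3 d.p., halves away from zero)
n=0: y=0, sp=2, e=sp−y=2; I=2, D=e−e_prev=2; u=3/2·2+2·2+2·2=11; next y=1/2·0+1/4·11=2.75
n=1: y=2.75, sp=2, e=sp−y=-0.75; I=1.25, D=e−e_prev=-2.75; u=3/2·(-0.75)+2·1.25+2·(-2.75)=-4.125; next y=1/2·2.75+1/4·(-4.125)=0.34375
n=2: y=0.34375, sp=2, e=sp−y=1.65625; I=2.90625, D=e−e_prev=2.40625; u=3/2·1.65625+2·2.90625+2·2.40625=13.109375; next y=1/2·0.34375+1/4·13.109375≈3.449219
n=3: y≈3.449219, sp=2, e=sp−y≈-1.449219; I≈1.457031, D=e−e_prev≈-3.105469; u=3/2·(-1.449219)+2·1.457031+2·(-3.105469)≈-5.470703; next y=1/2·3.449219+1/4·(-5.470703)≈0.356934
n=4: y≈0.356934, sp=5, e=sp−y≈4.643066; I≈6.100098, D=e−e_prev≈6.092285; u=3/2·4.643066+2·6.100098+2·6.092285≈31.349365; next y=1/2·0.356934+1/4·31.349365≈8.015808
n=5: y≈8.015808, sp=1, e=sp−y≈-7.015808; I≈-0.915710, D=e−e_prev≈-11.658875; u=3/2·(-7.015808)+2·(-0.915710)+2·(-11.658875)≈-35.672882; next y=1/2·8.015808+1/4·(-35.672882)≈-4.910316
n=6: y≈-4.910316, sp=1, e=sp−y≈5.910316; I≈4.994606, D=e−e_prev≈12.926125; u=3/2·5.910316+2·4.994606+2·12.926125≈44.706936; next y=1/2·(-4.910316)+1/4·44.706936≈8.721576
n=7: y≈8.721576, sp=1, e=sp−y≈-7.721576; I≈-2.726970, D=e−e_prev≈-13.631892; u=3/2·(-7.721576)+2·(-2.726970)+2·(-13.631892)≈-44.300087; next y=1/2·8.721576+1/4·(-44.300087)≈-6.714234
n=8: y≈-6.714234, sp=1, e=sp−y≈7.714234; I≈4.987264, D=e−e_prev≈15.435810; u=3/2·7.714234+2·4.987264+2·15.435810≈52.417499; next y=1/2·(-6.714234)+1/4·52.417499≈9.747258
n=9: y≈9.747258, sp=1, e=sp−y≈-8.747258; I≈-3.759993, D=e−e_prev≈-16.461492; u=3/2·(-8.747258)+2·(-3.759993)+2·(-16.461492)≈-53.563857; next y=1/2·9.747258+1/4·(-53.563857)≈-8.517335
n=10: y≈-8.517335, sp=1, e=sp−y≈9.517335; I≈5.757342, D=e−e_prev≈18.264593; u=3/2·9.517335+2·5.757342+2·18.264593≈62.319873; next y=1/2·(-8.517335)+1/4·62.319873≈11.321301
n=11: y≈11.321301, sp=1, e=sp−y≈-10.321301; I≈-4.563959, D=e−e_prev≈-19.838636; u=3/2·(-10.321301)+2·(-4.563959)+2·(-19.838636)≈-64.287140; next y=1/2·11.321301+1/4·(-64.287140)≈-10.411135
n=12: y≈-10.411135, sp=1, e=sp−y≈11.411135; I≈6.847176, D=e−e_prev≈21.732435; u=3/2·11.411135+2·6.847176+2·21.732435≈74.275925; next y=1/2·(-10.411135)+1/4·74.275925≈13.363414
n=13: y≈13.363414, sp=1, e=sp−y≈-12.363414; I≈-5.516238, D=e−e_prev≈-23.774549; u=3/2·(-12.363414)+2·(-5.516238)+2·(-23.774549)≈-77.126694; next y=1/2·13.363414+1/4·(-77.126694)≈-12.599966
n=14: y≈-12.599966, sp=1, e=sp−y≈13.599966; I≈8.083729, D=e−e_prev≈25.963380; u=3/2·13.599966+2·8.083729+2·25.963380≈88.494168; next y=1/2·(-12.599966)+1/4·88.494168≈15.823559

0 2 11.000 0.000
1 2 -4.125 2.750
2 2 13.109 0.344
3 2 -5.471 3.449
4 5 31.349 0.357
5 1 -35.673 8.016
6 1 44.707 -4.910
7 1 -44.300 8.722
8 1 52.417 -6.714
9 1 -53.564 9.747
10 1 62.320 -8.517
11 1 -64.287 11.321
12 1 74.276 -10.411
13 1 -77.127 13.363
14 1 88.494 -12.600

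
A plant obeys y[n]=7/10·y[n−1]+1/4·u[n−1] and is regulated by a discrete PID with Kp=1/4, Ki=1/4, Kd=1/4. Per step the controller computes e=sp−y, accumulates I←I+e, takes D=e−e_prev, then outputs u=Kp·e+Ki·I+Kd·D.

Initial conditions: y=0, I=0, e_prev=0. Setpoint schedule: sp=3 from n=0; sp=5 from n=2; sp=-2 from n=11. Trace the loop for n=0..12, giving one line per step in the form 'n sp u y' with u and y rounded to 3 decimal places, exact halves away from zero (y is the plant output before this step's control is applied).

(exact arithmetic carried between steps; '≈' marks a value shown rounded to 6 d.p. or computed from one; I and e_prev carry over from the previous line; the table rounds u and y to 3 d.p., halves away from zero)
n=0: y=0, sp=3, e=sp−y=3; I=3, D=e−e_prev=3; u=1/4·3+1/4·3+1/4·3=2.25; next y=7/10·0+1/4·2.25=0.5625
n=1: y=0.5625, sp=3, e=sp−y=2.4375; I=5.4375, D=e−e_prev=-0.5625; u=1/4·2.4375+1/4·5.4375+1/4·(-0.5625)=1.828125; next y=7/10·0.5625+1/4·1.828125≈0.850781
n=2: y≈0.850781, sp=5, e=sp−y≈4.149219; I≈9.586719, D=e−e_prev≈1.711719; u=1/4·4.149219+1/4·9.586719+1/4·1.711719≈3.861914; next y=7/10·0.850781+1/4·3.861914≈1.561025
n=3: y≈1.561025, sp=5, e=sp−y≈3.438975; I≈13.025693, D=e−e_prev≈-0.710244; u=1/4·3.438975+1/4·13.025693+1/4·(-0.710244)≈3.938606; next y=7/10·1.561025+1/4·3.938606≈2.077369
n=4: y≈2.077369, sp=5, e=sp−y≈2.922631; I≈15.948324, D=e−e_prev≈-0.516344; u=1/4·2.922631+1/4·15.948324+1/4·(-0.516344)≈4.588653; next y=7/10·2.077369+1/4·4.588653≈2.601322
n=5: y≈2.601322, sp=5, e=sp−y≈2.398678; I≈18.347002, D=e−e_prev≈-0.523952; u=1/4·2.398678+1/4·18.347002+1/4·(-0.523952)≈5.055432; next y=7/10·2.601322+1/4·5.055432≈3.084783
n=6: y≈3.084783, sp=5, e=sp−y≈1.915217; I≈20.262219, D=e−e_prev≈-0.483462; u=1/4·1.915217+1/4·20.262219+1/4·(-0.483462)≈5.423494; next y=7/10·3.084783+1/4·5.423494≈3.515222
n=7: y≈3.515222, sp=5, e=sp−y≈1.484778; I≈21.746998, D=e−e_prev≈-0.430438; u=1/4·1.484778+1/4·21.746998+1/4·(-0.430438)≈5.700334; next y=7/10·3.515222+1/4·5.700334≈3.885739
n=8: y≈3.885739, sp=5, e=sp−y≈1.114261; I≈22.861259, D=e−e_prev≈-0.370517; u=1/4·1.114261+1/4·22.861259+1/4·(-0.370517)≈5.901251; next y=7/10·3.885739+1/4·5.901251≈4.195330
n=9: y≈4.195330, sp=5, e=sp−y≈0.804670; I≈23.665929, D=e−e_prev≈-0.309591; u=1/4·0.804670+1/4·23.665929+1/4·(-0.309591)≈6.040252; next y=7/10·4.195330+1/4·6.040252≈4.446794
n=10: y≈4.446794, sp=5, e=sp−y≈0.553206; I≈24.219135, D=e−e_prev≈-0.251464; u=1/4·0.553206+1/4·24.219135+1/4·(-0.251464)≈6.130219; next y=7/10·4.446794+1/4·6.130219≈4.645311
n=11: y≈4.645311, sp=-2, e=sp−y≈-6.645311; I≈17.573825, D=e−e_prev≈-7.198517; u=1/4·(-6.645311)+1/4·17.573825+1/4·(-7.198517)≈0.932499; next y=7/10·4.645311+1/4·0.932499≈3.484842
n=12: y≈3.484842, sp=-2, e=sp−y≈-5.484842; I≈12.088982, D=e−e_prev≈1.160468; u=1/4·(-5.484842)+1/4·12.088982+1/4·1.160468≈1.941152; next y=7/10·3.484842+1/4·1.941152≈2.924678

0 3 2.250 0.000
1 3 1.828 0.563
2 5 3.862 0.851
3 5 3.939 1.561
4 5 4.589 2.077
5 5 5.055 2.601
6 5 5.423 3.085
7 5 5.700 3.515
8 5 5.901 3.886
9 5 6.040 4.195
10 5 6.130 4.447
11 -2 0.932 4.645
12 -2 1.941 3.485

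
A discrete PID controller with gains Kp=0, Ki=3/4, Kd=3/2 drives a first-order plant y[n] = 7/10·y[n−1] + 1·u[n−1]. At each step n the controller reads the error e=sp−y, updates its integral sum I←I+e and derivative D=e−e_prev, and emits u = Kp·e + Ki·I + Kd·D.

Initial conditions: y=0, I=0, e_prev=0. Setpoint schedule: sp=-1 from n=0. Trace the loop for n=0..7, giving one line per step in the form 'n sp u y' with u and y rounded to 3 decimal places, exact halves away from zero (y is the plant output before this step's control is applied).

0 -1 -2.250 0.000
1 -1 3.563 -2.250
2 -1 -8.409 1.988
3 -1 15.969 -7.018
4 -1 -33.693 11.056
5 -1 67.649 -25.954
6 -1 -138.880 49.481
7 -1 282.291 -104.243

(exact arithmetic carried between steps; '≈' marks a value shown rounded to 6 d.p. or computed from one; I and e_prev carry over from the previous line; the table rounds u and y to 3 d.p., halves away from zero)
n=0: y=0, sp=-1, e=sp−y=-1; I=-1, D=e−e_prev=-1; u=0·(-1)+3/4·(-1)+3/2·(-1)=-2.25; next y=7/10·0+1·(-2.25)=-2.25
n=1: y=-2.25, sp=-1, e=sp−y=1.25; I=0.25, D=e−e_prev=2.25; u=0·1.25+3/4·0.25+3/2·2.25=3.5625; next y=7/10·(-2.25)+1·3.5625=1.9875
n=2: y=1.9875, sp=-1, e=sp−y=-2.9875; I=-2.7375, D=e−e_prev=-4.2375; u=0·(-2.9875)+3/4·(-2.7375)+3/2·(-4.2375)=-8.409375; next y=7/10·1.9875+1·(-8.409375)=-7.018125
n=3: y=-7.018125, sp=-1, e=sp−y=6.018125; I=3.280625, D=e−e_prev=9.005625; u=0·6.018125+3/4·3.280625+3/2·9.005625≈15.968906; next y=7/10·(-7.018125)+1·15.968906≈11.056219
n=4: y≈11.056219, sp=-1, e=sp−y≈-12.056219; I≈-8.775594, D=e−e_prev≈-18.074344; u=0·(-12.056219)+3/4·(-8.775594)+3/2·(-18.074344)≈-33.693211; next y=7/10·11.056219+1·(-33.693211)≈-25.953858
n=5: y≈-25.953858, sp=-1, e=sp−y≈24.953858; I≈16.178264, D=e−e_prev≈37.010077; u=0·24.953858+3/4·16.178264+3/2·37.010077≈67.648813; next y=7/10·(-25.953858)+1·67.648813≈49.481112
n=6: y≈49.481112, sp=-1, e=sp−y≈-50.481112; I≈-34.302848, D=e−e_prev≈-75.434970; u=0·(-50.481112)+3/4·(-34.302848)+3/2·(-75.434970)≈-138.879592; next y=7/10·49.481112+1·(-138.879592)≈-104.242813
n=7: y≈-104.242813, sp=-1, e=sp−y≈103.242813; I≈68.939965, D=e−e_prev≈153.723925; u=0·103.242813+3/4·68.939965+3/2·153.723925≈282.290861; next y=7/10·(-104.242813)+1·282.290861≈209.320892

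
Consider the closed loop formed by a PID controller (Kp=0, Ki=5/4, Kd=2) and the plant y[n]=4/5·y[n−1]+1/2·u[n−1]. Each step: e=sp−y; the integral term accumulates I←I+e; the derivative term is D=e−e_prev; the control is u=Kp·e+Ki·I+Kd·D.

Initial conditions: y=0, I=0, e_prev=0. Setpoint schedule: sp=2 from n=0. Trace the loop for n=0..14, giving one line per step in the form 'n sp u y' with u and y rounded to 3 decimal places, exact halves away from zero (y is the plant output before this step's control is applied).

(exact arithmetic carried between steps; '≈' marks a value shown rounded to 6 d.p. or computed from one; I and e_prev carry over from the previous line; the table rounds u and y to 3 d.p., halves away from zero)
n=0: y=0, sp=2, e=sp−y=2; I=2, D=e−e_prev=2; u=0·2+5/4·2+2·2=6.5; next y=4/5·0+1/2·6.5=3.25
n=1: y=3.25, sp=2, e=sp−y=-1.25; I=0.75, D=e−e_prev=-3.25; u=0·(-1.25)+5/4·0.75+2·(-3.25)=-5.5625; next y=4/5·3.25+1/2·(-5.5625)=-0.18125
n=2: y=-0.18125, sp=2, e=sp−y=2.18125; I=2.93125, D=e−e_prev=3.43125; u=0·2.18125+5/4·2.93125+2·3.43125≈10.526563; next y=4/5·(-0.18125)+1/2·10.526563≈5.118281
n=3: y≈5.118281, sp=2, e=sp−y≈-3.118281; I≈-0.187031, D=e−e_prev≈-5.299531; u=0·(-3.118281)+5/4·(-0.187031)+2·(-5.299531)≈-10.832852; next y=4/5·5.118281+1/2·(-10.832852)≈-1.321801
n=4: y≈-1.321801, sp=2, e=sp−y≈3.321801; I≈3.134770, D=e−e_prev≈6.440082; u=0·3.321801+5/4·3.134770+2·6.440082≈16.798626; next y=4/5·(-1.321801)+1/2·16.798626≈7.341872
n=5: y≈7.341872, sp=2, e=sp−y≈-5.341872; I≈-2.207103, D=e−e_prev≈-8.663673; u=0·(-5.341872)+5/4·(-2.207103)+2·(-8.663673)≈-20.086225; next y=4/5·7.341872+1/2·(-20.086225)≈-4.169615
n=6: y≈-4.169615, sp=2, e=sp−y≈6.169615; I≈3.962512, D=e−e_prev≈11.511487; u=0·6.169615+5/4·3.962512+2·11.511487≈27.976113; next y=4/5·(-4.169615)+1/2·27.976113≈10.652365
n=7: y≈10.652365, sp=2, e=sp−y≈-8.652365; I≈-4.689853, D=e−e_prev≈-14.821980; u=0·(-8.652365)+5/4·(-4.689853)+2·(-14.821980)≈-35.506276; next y=4/5·10.652365+1/2·(-35.506276)≈-9.231246
n=8: y≈-9.231246, sp=2, e=sp−y≈11.231246; I≈6.541393, D=e−e_prev≈19.883611; u=0·11.231246+5/4·6.541393+2·19.883611≈47.943963; next y=4/5·(-9.231246)+1/2·47.943963≈16.586985
n=9: y≈16.586985, sp=2, e=sp−y≈-14.586985; I≈-8.045592, D=e−e_prev≈-25.818230; u=0·(-14.586985)+5/4·(-8.045592)+2·(-25.818230)≈-61.693451; next y=4/5·16.586985+1/2·(-61.693451)≈-17.577138
n=10: y≈-17.577138, sp=2, e=sp−y≈19.577138; I≈11.531546, D=e−e_prev≈34.164122; u=0·19.577138+5/4·11.531546+2·34.164122≈82.742677; next y=4/5·(-17.577138)+1/2·82.742677≈27.309628
n=11: y≈27.309628, sp=2, e=sp−y≈-25.309628; I≈-13.778082, D=e−e_prev≈-44.886766; u=0·(-25.309628)+5/4·(-13.778082)+2·(-44.886766)≈-106.996135; next y=4/5·27.309628+1/2·(-106.996135)≈-31.650365
n=12: y≈-31.650365, sp=2, e=sp−y≈33.650365; I≈19.872283, D=e−e_prev≈58.959993; u=0·33.650365+5/4·19.872283+2·58.959993≈142.760340; next y=4/5·(-31.650365)+1/2·142.760340≈46.059878
n=13: y≈46.059878, sp=2, e=sp−y≈-44.059878; I≈-24.187595, D=e−e_prev≈-77.710243; u=0·(-44.059878)+5/4·(-24.187595)+2·(-77.710243)≈-185.654980; next y=4/5·46.059878+1/2·(-185.654980)≈-55.979588
n=14: y≈-55.979588, sp=2, e=sp−y≈57.979588; I≈33.791992, D=e−e_prev≈102.039466; u=0·57.979588+5/4·33.791992+2·102.039466≈246.318922; next y=4/5·(-55.979588)+1/2·246.318922≈78.375791

0 2 6.500 0.000
1 2 -5.563 3.250
2 2 10.527 -0.181
3 2 -10.833 5.118
4 2 16.799 -1.322
5 2 -20.086 7.342
6 2 27.976 -4.170
7 2 -35.506 10.652
8 2 47.944 -9.231
9 2 -61.693 16.587
10 2 82.743 -17.577
11 2 -106.996 27.310
12 2 142.760 -31.650
13 2 -185.655 46.060
14 2 246.319 -55.980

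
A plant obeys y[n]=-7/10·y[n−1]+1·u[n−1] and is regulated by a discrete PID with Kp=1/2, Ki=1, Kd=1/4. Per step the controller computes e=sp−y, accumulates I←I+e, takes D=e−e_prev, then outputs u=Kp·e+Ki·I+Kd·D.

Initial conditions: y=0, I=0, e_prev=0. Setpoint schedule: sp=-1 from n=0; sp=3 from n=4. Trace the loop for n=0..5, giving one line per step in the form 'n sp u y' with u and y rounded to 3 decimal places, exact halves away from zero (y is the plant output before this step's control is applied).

0 -1 -1.750 0.000
1 -1 0.563 -1.750
2 -1 -5.316 1.788
3 -1 7.401 -6.567
4 3 -14.609 11.998
5 3 41.295 -23.008

(exact arithmetic carried between steps; '≈' marks a value shown rounded to 6 d.p. or computed from one; I and e_prev carry over from the previous line; the table rounds u and y to 3 d.p., halves away from zero)
n=0: y=0, sp=-1, e=sp−y=-1; I=-1, D=e−e_prev=-1; u=1/2·(-1)+1·(-1)+1/4·(-1)=-1.75; next y=-7/10·0+1·(-1.75)=-1.75
n=1: y=-1.75, sp=-1, e=sp−y=0.75; I=-0.25, D=e−e_prev=1.75; u=1/2·0.75+1·(-0.25)+1/4·1.75=0.5625; next y=-7/10·(-1.75)+1·0.5625=1.7875
n=2: y=1.7875, sp=-1, e=sp−y=-2.7875; I=-3.0375, D=e−e_prev=-3.5375; u=1/2·(-2.7875)+1·(-3.0375)+1/4·(-3.5375)=-5.315625; next y=-7/10·1.7875+1·(-5.315625)=-6.566875
n=3: y=-6.566875, sp=-1, e=sp−y=5.566875; I=2.529375, D=e−e_prev=8.354375; u=1/2·5.566875+1·2.529375+1/4·8.354375≈7.401406; next y=-7/10·(-6.566875)+1·7.401406≈11.998219
n=4: y≈11.998219, sp=3, e=sp−y≈-8.998219; I≈-6.468844, D=e−e_prev≈-14.565094; u=1/2·(-8.998219)+1·(-6.468844)+1/4·(-14.565094)≈-14.609227; next y=-7/10·11.998219+1·(-14.609227)≈-23.007980
n=5: y≈-23.007980, sp=3, e=sp−y≈26.007980; I≈19.539136, D=e−e_prev≈35.006198; u=1/2·26.007980+1·19.539136+1/4·35.006198≈41.294675; next y=-7/10·(-23.007980)+1·41.294675≈57.400261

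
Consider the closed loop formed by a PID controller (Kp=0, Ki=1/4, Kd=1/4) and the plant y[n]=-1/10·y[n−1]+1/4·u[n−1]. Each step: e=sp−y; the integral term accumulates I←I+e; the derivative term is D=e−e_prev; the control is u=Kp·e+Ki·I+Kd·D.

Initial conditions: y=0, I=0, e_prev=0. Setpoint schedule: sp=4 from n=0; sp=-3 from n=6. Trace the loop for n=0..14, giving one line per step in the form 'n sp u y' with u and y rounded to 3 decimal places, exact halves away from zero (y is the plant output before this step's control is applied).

0 4 2.000 0.000
1 4 1.750 0.500
2 4 2.806 0.388
3 4 3.544 0.663
4 4 4.368 0.820
5 4 5.107 1.010
6 -3 2.320 1.176
7 -3 3.424 0.462
8 -3 2.206 0.810
9 -3 1.510 0.471
10 -3 0.628 0.330
11 -3 -0.137 0.124
12 -3 -0.884 -0.047
13 -3 -1.580 -0.216
14 -3 -2.240 -0.373

(exact arithmetic carried between steps; '≈' marks a value shown rounded to 6 d.p. or computed from one; I and e_prev carry over from the previous line; the table rounds u and y to 3 d.p., halves away from zero)
n=0: y=0, sp=4, e=sp−y=4; I=4, D=e−e_prev=4; u=0·4+1/4·4+1/4·4=2; next y=-1/10·0+1/4·2=0.5
n=1: y=0.5, sp=4, e=sp−y=3.5; I=7.5, D=e−e_prev=-0.5; u=0·3.5+1/4·7.5+1/4·(-0.5)=1.75; next y=-1/10·0.5+1/4·1.75=0.3875
n=2: y=0.3875, sp=4, e=sp−y=3.6125; I=11.1125, D=e−e_prev=0.1125; u=0·3.6125+1/4·11.1125+1/4·0.1125=2.80625; next y=-1/10·0.3875+1/4·2.80625≈0.662813
n=3: y≈0.662813, sp=4, e=sp−y≈3.337188; I≈14.449688, D=e−e_prev≈-0.275313; u=0·3.337188+1/4·14.449688+1/4·(-0.275313)≈3.543594; next y=-1/10·0.662813+1/4·3.543594≈0.819617
n=4: y≈0.819617, sp=4, e=sp−y≈3.180383; I≈17.630070, D=e−e_prev≈-0.156805; u=0·3.180383+1/4·17.630070+1/4·(-0.156805)≈4.368316; next y=-1/10·0.819617+1/4·4.368316≈1.010117
n=5: y≈1.010117, sp=4, e=sp−y≈2.989883; I≈20.619953, D=e−e_prev≈-0.190500; u=0·2.989883+1/4·20.619953+1/4·(-0.190500)≈5.107363; next y=-1/10·1.010117+1/4·5.107363≈1.175829
n=6: y≈1.175829, sp=-3, e=sp−y≈-4.175829; I≈16.444124, D=e−e_prev≈-7.165712; u=0·(-4.175829)+1/4·16.444124+1/4·(-7.165712)≈2.319603; next y=-1/10·1.175829+1/4·2.319603≈0.462318
n=7: y≈0.462318, sp=-3, e=sp−y≈-3.462318; I≈12.981806, D=e−e_prev≈0.713511; u=0·(-3.462318)+1/4·12.981806+1/4·0.713511≈3.423829; next y=-1/10·0.462318+1/4·3.423829≈0.809726
n=8: y≈0.809726, sp=-3, e=sp−y≈-3.809726; I≈9.172080, D=e−e_prev≈-0.347408; u=0·(-3.809726)+1/4·9.172080+1/4·(-0.347408)≈2.206168; next y=-1/10·0.809726+1/4·2.206168≈0.470569
n=9: y≈0.470569, sp=-3, e=sp−y≈-3.470569; I≈5.701511, D=e−e_prev≈0.339156; u=0·(-3.470569)+1/4·5.701511+1/4·0.339156≈1.510167; next y=-1/10·0.470569+1/4·1.510167≈0.330485
n=10: y≈0.330485, sp=-3, e=sp−y≈-3.330485; I≈2.371026, D=e−e_prev≈0.140085; u=0·(-3.330485)+1/4·2.371026+1/4·0.140085≈0.627778; next y=-1/10·0.330485+1/4·0.627778≈0.123896
n=11: y≈0.123896, sp=-3, e=sp−y≈-3.123896; I≈-0.752870, D=e−e_prev≈0.206589; u=0·(-3.123896)+1/4·(-0.752870)+1/4·0.206589≈-0.136570; next y=-1/10·0.123896+1/4·(-0.136570)≈-0.046532
n=12: y≈-0.046532, sp=-3, e=sp−y≈-2.953468; I≈-3.706338, D=e−e_prev≈0.170428; u=0·(-2.953468)+1/4·(-3.706338)+1/4·0.170428≈-0.883977; next y=-1/10·(-0.046532)+1/4·(-0.883977)≈-0.216341
n=13: y≈-0.216341, sp=-3, e=sp−y≈-2.783659; I≈-6.489996, D=e−e_prev≈0.169809; u=0·(-2.783659)+1/4·(-6.489996)+1/4·0.169809≈-1.580047; next y=-1/10·(-0.216341)+1/4·(-1.580047)≈-0.373378
n=14: y≈-0.373378, sp=-3, e=sp−y≈-2.626622; I≈-9.116619, D=e−e_prev≈0.157036; u=0·(-2.626622)+1/4·(-9.116619)+1/4·0.157036≈-2.239896; next y=-1/10·(-0.373378)+1/4·(-2.239896)≈-0.522636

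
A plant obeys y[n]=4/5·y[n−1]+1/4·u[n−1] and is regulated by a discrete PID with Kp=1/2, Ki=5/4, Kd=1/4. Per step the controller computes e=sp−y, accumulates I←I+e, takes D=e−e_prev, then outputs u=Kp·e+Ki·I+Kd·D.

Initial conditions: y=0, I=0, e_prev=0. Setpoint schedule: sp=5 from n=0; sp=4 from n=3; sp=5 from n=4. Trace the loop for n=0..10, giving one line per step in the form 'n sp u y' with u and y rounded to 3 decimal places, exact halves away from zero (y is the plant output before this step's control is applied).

0 5 10.000 0.000
1 5 10.000 2.500
2 5 9.750 4.500
3 4 5.800 6.038
4 5 5.403 6.280
5 5 3.424 6.375
6 5 2.567 5.956
7 5 2.367 5.406
8 5 2.701 4.917
9 5 3.299 4.608
10 5 3.905 4.511

(exact arithmetic carried between steps; '≈' marks a value shown rounded to 6 d.p. or computed from one; I and e_prev carry over from the previous line; the table rounds u and y to 3 d.p., halves away from zero)
n=0: y=0, sp=5, e=sp−y=5; I=5, D=e−e_prev=5; u=1/2·5+5/4·5+1/4·5=10; next y=4/5·0+1/4·10=2.5
n=1: y=2.5, sp=5, e=sp−y=2.5; I=7.5, D=e−e_prev=-2.5; u=1/2·2.5+5/4·7.5+1/4·(-2.5)=10; next y=4/5·2.5+1/4·10=4.5
n=2: y=4.5, sp=5, e=sp−y=0.5; I=8, D=e−e_prev=-2; u=1/2·0.5+5/4·8+1/4·(-2)=9.75; next y=4/5·4.5+1/4·9.75=6.0375
n=3: y=6.0375, sp=4, e=sp−y=-2.0375; I=5.9625, D=e−e_prev=-2.5375; u=1/2·(-2.0375)+5/4·5.9625+1/4·(-2.5375)=5.8; next y=4/5·6.0375+1/4·5.8=6.28
n=4: y=6.28, sp=5, e=sp−y=-1.28; I=4.6825, D=e−e_prev=0.7575; u=1/2·(-1.28)+5/4·4.6825+1/4·0.7575=5.4025; next y=4/5·6.28+1/4·5.4025=6.374625
n=5: y=6.374625, sp=5, e=sp−y=-1.374625; I=3.307875, D=e−e_prev=-0.094625; u=1/2·(-1.374625)+5/4·3.307875+1/4·(-0.094625)=3.423875; next y=4/5·6.374625+1/4·3.423875≈5.955669
n=6: y≈5.955669, sp=5, e=sp−y≈-0.955669; I≈2.352206, D=e−e_prev≈0.418956; u=1/2·(-0.955669)+5/4·2.352206+1/4·0.418956≈2.567163; next y=4/5·5.955669+1/4·2.567163≈5.406326
n=7: y≈5.406326, sp=5, e=sp−y≈-0.406326; I≈1.945881, D=e−e_prev≈0.549343; u=1/2·(-0.406326)+5/4·1.945881+1/4·0.549343≈2.366524; next y=4/5·5.406326+1/4·2.366524≈4.916691
n=8: y≈4.916691, sp=5, e=sp−y≈0.083309; I≈2.029189, D=e−e_prev≈0.489634; u=1/2·0.083309+5/4·2.029189+1/4·0.489634≈2.700549; next y=4/5·4.916691+1/4·2.700549≈4.608490
n=9: y≈4.608490, sp=5, e=sp−y≈0.391510; I≈2.420699, D=e−e_prev≈0.308201; u=1/2·0.391510+5/4·2.420699+1/4·0.308201≈3.298678; next y=4/5·4.608490+1/4·3.298678≈4.511462
n=10: y≈4.511462, sp=5, e=sp−y≈0.488538; I≈2.909237, D=e−e_prev≈0.097028; u=1/2·0.488538+5/4·2.909237+1/4·0.097028≈3.905072; next y=4/5·4.511462+1/4·3.905072≈4.585438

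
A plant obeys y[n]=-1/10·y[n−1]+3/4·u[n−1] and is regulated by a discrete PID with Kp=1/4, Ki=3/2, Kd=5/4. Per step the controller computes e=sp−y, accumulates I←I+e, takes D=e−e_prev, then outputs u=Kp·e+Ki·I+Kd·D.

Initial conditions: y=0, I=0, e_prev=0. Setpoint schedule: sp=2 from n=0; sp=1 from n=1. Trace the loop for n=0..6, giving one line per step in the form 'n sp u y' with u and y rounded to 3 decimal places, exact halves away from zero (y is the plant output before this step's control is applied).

(exact arithmetic carried between steps; '≈' marks a value shown rounded to 6 d.p. or computed from one; I and e_prev carry over from the previous line; the table rounds u and y to 3 d.p., halves away from zero)
n=0: y=0, sp=2, e=sp−y=2; I=2, D=e−e_prev=2; u=1/4·2+3/2·2+5/4·2=6; next y=-1/10·0+3/4·6=4.5
n=1: y=4.5, sp=1, e=sp−y=-3.5; I=-1.5, D=e−e_prev=-5.5; u=1/4·(-3.5)+3/2·(-1.5)+5/4·(-5.5)=-10; next y=-1/10·4.5+3/4·(-10)=-7.95
n=2: y=-7.95, sp=1, e=sp−y=8.95; I=7.45, D=e−e_prev=12.45; u=1/4·8.95+3/2·7.45+5/4·12.45=28.975; next y=-1/10·(-7.95)+3/4·28.975=22.52625
n=3: y=22.52625, sp=1, e=sp−y=-21.52625; I=-14.07625, D=e−e_prev=-30.47625; u=1/4·(-21.52625)+3/2·(-14.07625)+5/4·(-30.47625)=-64.59125; next y=-1/10·22.52625+3/4·(-64.59125)≈-50.696063
n=4: y≈-50.696063, sp=1, e=sp−y≈51.696063; I≈37.619813, D=e−e_prev≈73.222313; u=1/4·51.696063+3/2·37.619813+5/4·73.222313≈160.881625; next y=-1/10·(-50.696063)+3/4·160.881625≈125.730825
n=5: y=125.730825, sp=1, e=sp−y=-124.730825; I≈-87.111013, D=e−e_prev≈-176.426888; u=1/4·(-124.730825)+3/2·(-87.111013)+5/4·(-176.426888)≈-382.382834; next y=-1/10·125.730825+3/4·(-382.382834)≈-299.360208
n=6: y≈-299.360208, sp=1, e=sp−y≈300.360208; I≈213.249196, D=e−e_prev≈425.091033; u=1/4·300.360208+3/2·213.249196+5/4·425.091033≈926.327637; next y=-1/10·(-299.360208)+3/4·926.327637≈724.681749

0 2 6.000 0.000
1 1 -10.000 4.500
2 1 28.975 -7.950
3 1 -64.591 22.526
4 1 160.882 -50.696
5 1 -382.383 125.731
6 1 926.328 -299.360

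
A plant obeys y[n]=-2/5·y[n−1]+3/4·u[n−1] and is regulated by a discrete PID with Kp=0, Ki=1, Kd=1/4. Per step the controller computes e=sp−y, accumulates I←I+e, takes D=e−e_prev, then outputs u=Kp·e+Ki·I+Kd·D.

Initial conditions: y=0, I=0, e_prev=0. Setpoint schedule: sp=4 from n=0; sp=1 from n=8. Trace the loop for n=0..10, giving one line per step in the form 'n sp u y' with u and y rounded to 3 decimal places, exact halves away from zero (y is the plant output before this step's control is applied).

0 4 5.000 0.000
1 4 3.313 3.750
2 4 7.957 0.984
3 4 4.544 5.574
4 4 9.612 1.179
5 4 4.386 6.738
6 4 10.717 0.594
7 4 3.580 7.800
8 1 8.125 -0.435
9 1 -0.127 6.268
10 1 7.369 -2.603

(exact arithmetic carried between steps; '≈' marks a value shown rounded to 6 d.p. or computed from one; I and e_prev carry over from the previous line; the table rounds u and y to 3 d.p., halves away from zero)
n=0: y=0, sp=4, e=sp−y=4; I=4, D=e−e_prev=4; u=0·4+1·4+1/4·4=5; next y=-2/5·0+3/4·5=3.75
n=1: y=3.75, sp=4, e=sp−y=0.25; I=4.25, D=e−e_prev=-3.75; u=0·0.25+1·4.25+1/4·(-3.75)=3.3125; next y=-2/5·3.75+3/4·3.3125=0.984375
n=2: y=0.984375, sp=4, e=sp−y=3.015625; I=7.265625, D=e−e_prev=2.765625; u=0·3.015625+1·7.265625+1/4·2.765625≈7.957031; next y=-2/5·0.984375+3/4·7.957031≈5.574023
n=3: y≈5.574023, sp=4, e=sp−y≈-1.574023; I≈5.691602, D=e−e_prev≈-4.589648; u=0·(-1.574023)+1·5.691602+1/4·(-4.589648)≈4.544189; next y=-2/5·5.574023+3/4·4.544189≈1.178533
n=4: y≈1.178533, sp=4, e=sp−y≈2.821467; I≈8.513069, D=e−e_prev≈4.395491; u=0·2.821467+1·8.513069+1/4·4.395491≈9.611942; next y=-2/5·1.178533+3/4·9.611942≈6.737543
n=5: y≈6.737543, sp=4, e=sp−y≈-2.737543; I≈5.775526, D=e−e_prev≈-5.559010; u=0·(-2.737543)+1·5.775526+1/4·(-5.559010)≈4.385773; next y=-2/5·6.737543+3/4·4.385773≈0.594313
n=6: y≈0.594313, sp=4, e=sp−y≈3.405687; I≈9.181213, D=e−e_prev≈6.143230; u=0·3.405687+1·9.181213+1/4·6.143230≈10.717021; next y=-2/5·0.594313+3/4·10.717021≈7.800040
n=7: y≈7.800040, sp=4, e=sp−y≈-3.800040; I≈5.381173, D=e−e_prev≈-7.205728; u=0·(-3.800040)+1·5.381173+1/4·(-7.205728)≈3.579741; next y=-2/5·7.800040+3/4·3.579741≈-0.435211
n=8: y≈-0.435211, sp=1, e=sp−y≈1.435211; I≈6.816383, D=e−e_prev≈5.235251; u=0·1.435211+1·6.816383+1/4·5.235251≈8.125196; next y=-2/5·(-0.435211)+3/4·8.125196≈6.267981
n=9: y≈6.267981, sp=1, e=sp−y≈-5.267981; I≈1.548402, D=e−e_prev≈-6.703192; u=0·(-5.267981)+1·1.548402+1/4·(-6.703192)≈-0.127396; next y=-2/5·6.267981+3/4·(-0.127396)≈-2.602740
n=10: y≈-2.602740, sp=1, e=sp−y≈3.602740; I≈5.151142, D=e−e_prev≈8.870721; u=0·3.602740+1·5.151142+1/4·8.870721≈7.368822; next y=-2/5·(-2.602740)+3/4·7.368822≈6.567712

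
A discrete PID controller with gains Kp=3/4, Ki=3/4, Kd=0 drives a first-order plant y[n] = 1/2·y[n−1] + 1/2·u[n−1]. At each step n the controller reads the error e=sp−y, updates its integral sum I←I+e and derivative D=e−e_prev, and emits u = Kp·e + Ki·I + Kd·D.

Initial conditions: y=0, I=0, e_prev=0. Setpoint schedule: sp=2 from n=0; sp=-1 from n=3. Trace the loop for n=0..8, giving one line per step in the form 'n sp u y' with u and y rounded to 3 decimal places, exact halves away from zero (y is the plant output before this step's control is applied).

(exact arithmetic carried between steps; '≈' marks a value shown rounded to 6 d.p. or computed from one; I and e_prev carry over from the previous line; the table rounds u and y to 3 d.p., halves away from zero)
n=0: y=0, sp=2, e=sp−y=2; I=2, D=e−e_prev=2; u=3/4·2+3/4·2+0·2=3; next y=1/2·0+1/2·3=1.5
n=1: y=1.5, sp=2, e=sp−y=0.5; I=2.5, D=e−e_prev=-1.5; u=3/4·0.5+3/4·2.5+0·(-1.5)=2.25; next y=1/2·1.5+1/2·2.25=1.875
n=2: y=1.875, sp=2, e=sp−y=0.125; I=2.625, D=e−e_prev=-0.375; u=3/4·0.125+3/4·2.625+0·(-0.375)=2.0625; next y=1/2·1.875+1/2·2.0625=1.96875
n=3: y=1.96875, sp=-1, e=sp−y=-2.96875; I=-0.34375, D=e−e_prev=-3.09375; u=3/4·(-2.96875)+3/4·(-0.34375)+0·(-3.09375)=-2.484375; next y=1/2·1.96875+1/2·(-2.484375)≈-0.257813
n=4: y≈-0.257813, sp=-1, e=sp−y≈-0.742188; I≈-1.085938, D=e−e_prev≈2.226563; u=3/4·(-0.742188)+3/4·(-1.085938)+0·2.226563≈-1.371094; next y=1/2·(-0.257813)+1/2·(-1.371094)≈-0.814453
n=5: y≈-0.814453, sp=-1, e=sp−y≈-0.185547; I≈-1.271484, D=e−e_prev≈0.556641; u=3/4·(-0.185547)+3/4·(-1.271484)+0·0.556641≈-1.092773; next y=1/2·(-0.814453)+1/2·(-1.092773)≈-0.953613
n=6: y≈-0.953613, sp=-1, e=sp−y≈-0.046387; I≈-1.317871, D=e−e_prev≈0.139160; u=3/4·(-0.046387)+3/4·(-1.317871)+0·0.139160≈-1.023193; next y=1/2·(-0.953613)+1/2·(-1.023193)≈-0.988403
n=7: y≈-0.988403, sp=-1, e=sp−y≈-0.011597; I≈-1.329468, D=e−e_prev≈0.034790; u=3/4·(-0.011597)+3/4·(-1.329468)+0·0.034790≈-1.005798; next y=1/2·(-0.988403)+1/2·(-1.005798)≈-0.997101
n=8: y≈-0.997101, sp=-1, e=sp−y≈-0.002899; I≈-1.332367, D=e−e_prev≈0.008698; u=3/4·(-0.002899)+3/4·(-1.332367)+0·0.008698≈-1.001450; next y=1/2·(-0.997101)+1/2·(-1.001450)≈-0.999275

0 2 3.000 0.000
1 2 2.250 1.500
2 2 2.063 1.875
3 -1 -2.484 1.969
4 -1 -1.371 -0.258
5 -1 -1.093 -0.814
6 -1 -1.023 -0.954
7 -1 -1.006 -0.988
8 -1 -1.001 -0.997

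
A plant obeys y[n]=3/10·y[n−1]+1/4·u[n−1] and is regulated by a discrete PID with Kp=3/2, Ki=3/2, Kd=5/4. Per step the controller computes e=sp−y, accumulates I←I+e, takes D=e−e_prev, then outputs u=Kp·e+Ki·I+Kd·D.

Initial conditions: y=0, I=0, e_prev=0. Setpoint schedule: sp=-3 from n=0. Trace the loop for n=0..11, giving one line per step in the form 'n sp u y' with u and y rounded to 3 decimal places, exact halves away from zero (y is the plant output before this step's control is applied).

0 -3 -12.750 0.000
1 -3 0.047 -3.188
2 -3 -13.189 -0.945
3 -3 -2.265 -3.581
4 -3 -12.935 -1.640
5 -3 -3.686 -3.726
6 -3 -12.372 -2.039
7 -3 -4.626 -3.705
8 -3 -11.757 -2.268
9 -3 -5.315 -3.620
10 -3 -11.197 -2.415
11 -3 -5.855 -3.524

(exact arithmetic carried between steps; '≈' marks a value shown rounded to 6 d.p. or computed from one; I and e_prev carry over from the previous line; the table rounds u and y to 3 d.p., halves away from zero)
n=0: y=0, sp=-3, e=sp−y=-3; I=-3, D=e−e_prev=-3; u=3/2·(-3)+3/2·(-3)+5/4·(-3)=-12.75; next y=3/10·0+1/4·(-12.75)=-3.1875
n=1: y=-3.1875, sp=-3, e=sp−y=0.1875; I=-2.8125, D=e−e_prev=3.1875; u=3/2·0.1875+3/2·(-2.8125)+5/4·3.1875=0.046875; next y=3/10·(-3.1875)+1/4·0.046875≈-0.944531
n=2: y≈-0.944531, sp=-3, e=sp−y≈-2.055469; I≈-4.867969, D=e−e_prev≈-2.242969; u=3/2·(-2.055469)+3/2·(-4.867969)+5/4·(-2.242969)≈-13.188867; next y=3/10·(-0.944531)+1/4·(-13.188867)≈-3.580576
n=3: y≈-3.580576, sp=-3, e=sp−y≈0.580576; I≈-4.287393, D=e−e_prev≈2.636045; u=3/2·0.580576+3/2·(-4.287393)+5/4·2.636045≈-2.265168; next y=3/10·(-3.580576)+1/4·(-2.265168)≈-1.640465
n=4: y≈-1.640465, sp=-3, e=sp−y≈-1.359535; I≈-5.646928, D=e−e_prev≈-1.940111; u=3/2·(-1.359535)+3/2·(-5.646928)+5/4·(-1.940111)≈-12.934833; next y=3/10·(-1.640465)+1/4·(-12.934833)≈-3.725848
n=5: y≈-3.725848, sp=-3, e=sp−y≈0.725848; I≈-4.921080, D=e−e_prev≈2.085383; u=3/2·0.725848+3/2·(-4.921080)+5/4·2.085383≈-3.686120; next y=3/10·(-3.725848)+1/4·(-3.686120)≈-2.039284
n=6: y≈-2.039284, sp=-3, e=sp−y≈-0.960716; I≈-5.881796, D=e−e_prev≈-1.686563; u=3/2·(-0.960716)+3/2·(-5.881796)+5/4·(-1.686563)≈-12.371971; next y=3/10·(-2.039284)+1/4·(-12.371971)≈-3.704778
n=7: y≈-3.704778, sp=-3, e=sp−y≈0.704778; I≈-5.177017, D=e−e_prev≈1.665494; u=3/2·0.704778+3/2·(-5.177017)+5/4·1.665494≈-4.626492; next y=3/10·(-3.704778)+1/4·(-4.626492)≈-2.268056
n=8: y≈-2.268056, sp=-3, e=sp−y≈-0.731944; I≈-5.908961, D=e−e_prev≈-1.436722; u=3/2·(-0.731944)+3/2·(-5.908961)+5/4·(-1.436722)≈-11.757259; next y=3/10·(-2.268056)+1/4·(-11.757259)≈-3.619732
n=9: y≈-3.619732, sp=-3, e=sp−y≈0.619732; I≈-5.289229, D=e−e_prev≈1.351675; u=3/2·0.619732+3/2·(-5.289229)+5/4·1.351675≈-5.314652; next y=3/10·(-3.619732)+1/4·(-5.314652)≈-2.414583
n=10: y≈-2.414583, sp=-3, e=sp−y≈-0.585417; I≈-5.874647, D=e−e_prev≈-1.205149; u=3/2·(-0.585417)+3/2·(-5.874647)+5/4·(-1.205149)≈-11.196533; next y=3/10·(-2.414583)+1/4·(-11.196533)≈-3.523508
n=11: y≈-3.523508, sp=-3, e=sp−y≈0.523508; I≈-5.351139, D=e−e_prev≈1.108925; u=3/2·0.523508+3/2·(-5.351139)+5/4·1.108925≈-5.855290; next y=3/10·(-3.523508)+1/4·(-5.855290)≈-2.520875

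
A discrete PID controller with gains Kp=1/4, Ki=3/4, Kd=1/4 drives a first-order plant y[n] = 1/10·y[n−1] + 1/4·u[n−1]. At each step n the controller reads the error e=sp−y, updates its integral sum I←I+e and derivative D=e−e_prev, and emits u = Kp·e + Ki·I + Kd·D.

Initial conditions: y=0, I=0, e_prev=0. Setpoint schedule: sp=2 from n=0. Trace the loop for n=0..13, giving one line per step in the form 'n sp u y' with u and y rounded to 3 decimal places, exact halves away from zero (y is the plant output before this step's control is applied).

(exact arithmetic carried between steps; '≈' marks a value shown rounded to 6 d.p. or computed from one; I and e_prev carry over from the previous line; the table rounds u and y to 3 d.p., halves away from zero)
n=0: y=0, sp=2, e=sp−y=2; I=2, D=e−e_prev=2; u=1/4·2+3/4·2+1/4·2=2.5; next y=1/10·0+1/4·2.5=0.625
n=1: y=0.625, sp=2, e=sp−y=1.375; I=3.375, D=e−e_prev=-0.625; u=1/4·1.375+3/4·3.375+1/4·(-0.625)=2.71875; next y=1/10·0.625+1/4·2.71875≈0.742188
n=2: y≈0.742188, sp=2, e=sp−y≈1.257813; I≈4.632813, D=e−e_prev≈-0.117188; u=1/4·1.257813+3/4·4.632813+1/4·(-0.117188)≈3.759766; next y=1/10·0.742188+1/4·3.759766≈1.014160
n=3: y≈1.014160, sp=2, e=sp−y≈0.985840; I≈5.618652, D=e−e_prev≈-0.271973; u=1/4·0.985840+3/4·5.618652+1/4·(-0.271973)≈4.392456; next y=1/10·1.014160+1/4·4.392456≈1.199530
n=4: y≈1.199530, sp=2, e=sp−y≈0.800470; I≈6.419122, D=e−e_prev≈-0.185370; u=1/4·0.800470+3/4·6.419122+1/4·(-0.185370)≈4.968117; next y=1/10·1.199530+1/4·4.968117≈1.361982
n=5: y≈1.361982, sp=2, e=sp−y≈0.638018; I≈7.057140, D=e−e_prev≈-0.162452; u=1/4·0.638018+3/4·7.057140+1/4·(-0.162452)≈5.411747; next y=1/10·1.361982+1/4·5.411747≈1.489135
n=6: y≈1.489135, sp=2, e=sp−y≈0.510865; I≈7.568005, D=e−e_prev≈-0.127153; u=1/4·0.510865+3/4·7.568005+1/4·(-0.127153)≈5.771932; next y=1/10·1.489135+1/4·5.771932≈1.591897
n=7: y≈1.591897, sp=2, e=sp−y≈0.408103; I≈7.976109, D=e−e_prev≈-0.102762; u=1/4·0.408103+3/4·7.976109+1/4·(-0.102762)≈6.058417; next y=1/10·1.591897+1/4·6.058417≈1.673794
n=8: y≈1.673794, sp=2, e=sp−y≈0.326206; I≈8.302315, D=e−e_prev≈-0.081897; u=1/4·0.326206+3/4·8.302315+1/4·(-0.081897)≈6.287813; next y=1/10·1.673794+1/4·6.287813≈1.739333
n=9: y≈1.739333, sp=2, e=sp−y≈0.260667; I≈8.562982, D=e−e_prev≈-0.065539; u=1/4·0.260667+3/4·8.562982+1/4·(-0.065539)≈6.471019; next y=1/10·1.739333+1/4·6.471019≈1.791688
n=10: y≈1.791688, sp=2, e=sp−y≈0.208312; I≈8.771294, D=e−e_prev≈-0.052355; u=1/4·0.208312+3/4·8.771294+1/4·(-0.052355)≈6.617460; next y=1/10·1.791688+1/4·6.617460≈1.833534
n=11: y≈1.833534, sp=2, e=sp−y≈0.166466; I≈8.937760, D=e−e_prev≈-0.041846; u=1/4·0.166466+3/4·8.937760+1/4·(-0.041846)≈6.734475; next y=1/10·1.833534+1/4·6.734475≈1.866972
n=12: y≈1.866972, sp=2, e=sp−y≈0.133028; I≈9.070788, D=e−e_prev≈-0.033438; u=1/4·0.133028+3/4·9.070788+1/4·(-0.033438)≈6.827988; next y=1/10·1.866972+1/4·6.827988≈1.893694
n=13: y≈1.893694, sp=2, e=sp−y≈0.106306; I≈9.177094, D=e−e_prev≈-0.026722; u=1/4·0.106306+3/4·9.177094+1/4·(-0.026722)≈6.902716; next y=1/10·1.893694+1/4·6.902716≈1.915049

0 2 2.500 0.000
1 2 2.719 0.625
2 2 3.760 0.742
3 2 4.392 1.014
4 2 4.968 1.200
5 2 5.412 1.362
6 2 5.772 1.489
7 2 6.058 1.592
8 2 6.288 1.674
9 2 6.471 1.739
10 2 6.617 1.792
11 2 6.734 1.834
12 2 6.828 1.867
13 2 6.903 1.894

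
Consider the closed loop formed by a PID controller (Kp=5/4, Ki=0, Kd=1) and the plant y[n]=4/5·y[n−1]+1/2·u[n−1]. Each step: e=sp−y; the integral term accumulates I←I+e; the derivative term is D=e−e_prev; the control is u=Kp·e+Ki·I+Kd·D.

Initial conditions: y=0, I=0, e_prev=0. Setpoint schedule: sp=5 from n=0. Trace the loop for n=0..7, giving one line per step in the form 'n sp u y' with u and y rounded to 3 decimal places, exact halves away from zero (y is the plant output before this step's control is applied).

(exact arithmetic carried between steps; '≈' marks a value shown rounded to 6 d.p. or computed from one; I and e_prev carry over from the previous line; the table rounds u and y to 3 d.p., halves away from zero)
n=0: y=0, sp=5, e=sp−y=5; I=5, D=e−e_prev=5; u=5/4·5+0·5+1·5=11.25; next y=4/5·0+1/2·11.25=5.625
n=1: y=5.625, sp=5, e=sp−y=-0.625; I=4.375, D=e−e_prev=-5.625; u=5/4·(-0.625)+0·4.375+1·(-5.625)=-6.40625; next y=4/5·5.625+1/2·(-6.40625)=1.296875
n=2: y=1.296875, sp=5, e=sp−y=3.703125; I=8.078125, D=e−e_prev=4.328125; u=5/4·3.703125+0·8.078125+1·4.328125≈8.957031; next y=4/5·1.296875+1/2·8.957031≈5.516016
n=3: y≈5.516016, sp=5, e=sp−y≈-0.516016; I≈7.562109, D=e−e_prev≈-4.219141; u=5/4·(-0.516016)+0·7.562109+1·(-4.219141)≈-4.864160; next y=4/5·5.516016+1/2·(-4.864160)≈1.980732
n=4: y≈1.980732, sp=5, e=sp−y≈3.019268; I≈10.581377, D=e−e_prev≈3.535283; u=5/4·3.019268+0·10.581377+1·3.535283≈7.309368; next y=4/5·1.980732+1/2·7.309368≈5.239270
n=5: y≈5.239270, sp=5, e=sp−y≈-0.239270; I≈10.342107, D=e−e_prev≈-3.258537; u=5/4·(-0.239270)+0·10.342107+1·(-3.258537)≈-3.557625; next y=4/5·5.239270+1/2·(-3.557625)≈2.412604
n=6: y≈2.412604, sp=5, e=sp−y≈2.587396; I≈12.929504, D=e−e_prev≈2.826666; u=5/4·2.587396+0·12.929504+1·2.826666≈6.060912; next y=4/5·2.412604+1/2·6.060912≈4.960539
n=7: y≈4.960539, sp=5, e=sp−y≈0.039461; I≈12.968965, D=e−e_prev≈-2.547935; u=5/4·0.039461+0·12.968965+1·(-2.547935)≈-2.498609; next y=4/5·4.960539+1/2·(-2.498609)≈2.719127

0 5 11.250 0.000
1 5 -6.406 5.625
2 5 8.957 1.297
3 5 -4.864 5.516
4 5 7.309 1.981
5 5 -3.558 5.239
6 5 6.061 2.413
7 5 -2.499 4.961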